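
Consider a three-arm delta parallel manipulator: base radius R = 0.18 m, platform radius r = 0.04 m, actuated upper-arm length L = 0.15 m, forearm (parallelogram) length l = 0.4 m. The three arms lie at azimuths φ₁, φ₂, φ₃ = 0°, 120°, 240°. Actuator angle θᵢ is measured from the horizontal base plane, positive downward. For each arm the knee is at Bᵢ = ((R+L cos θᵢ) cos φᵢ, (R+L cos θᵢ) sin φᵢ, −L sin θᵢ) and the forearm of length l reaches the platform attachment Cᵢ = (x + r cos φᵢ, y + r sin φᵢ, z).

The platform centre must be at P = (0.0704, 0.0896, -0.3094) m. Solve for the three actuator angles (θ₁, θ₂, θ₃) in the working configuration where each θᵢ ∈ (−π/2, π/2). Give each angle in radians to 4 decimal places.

θ₁ = -0.0874, θ₂ = 0.0875, θ₃ = 0.8730

arm 1 (φ=0.0°): x'=0.0704, y'=0.0896
  e−x'=0.0696;  (l²−L²−(e−x')²−y'²−z²)/2L = 0.0963
  θ1 = atan2(B,A) + arccos(C/0.3171) = -0.0874
arm 2 (φ=120.0°): x'=0.0424, y'=-0.1058
  A cos θ + B sin θ = C:  0.0976·cos θ + -0.3094·sin θ = 0.0702
  √(A²+B²)=0.3244;  θ2 = -1.2652+1.3527 ≈ 0.0875
arm 3 (φ=240.0°): x'=-0.1128, y'=0.0162
  e−x'=0.2528;  (l²−L²−(e−x')²−y'²−z²)/2L = -0.0747
  γ=atan2(-0.3094,0.2528)=-0.8857;  ψ=arccos(-0.1868)=1.7587;  θ3=γ+ψ≈0.8730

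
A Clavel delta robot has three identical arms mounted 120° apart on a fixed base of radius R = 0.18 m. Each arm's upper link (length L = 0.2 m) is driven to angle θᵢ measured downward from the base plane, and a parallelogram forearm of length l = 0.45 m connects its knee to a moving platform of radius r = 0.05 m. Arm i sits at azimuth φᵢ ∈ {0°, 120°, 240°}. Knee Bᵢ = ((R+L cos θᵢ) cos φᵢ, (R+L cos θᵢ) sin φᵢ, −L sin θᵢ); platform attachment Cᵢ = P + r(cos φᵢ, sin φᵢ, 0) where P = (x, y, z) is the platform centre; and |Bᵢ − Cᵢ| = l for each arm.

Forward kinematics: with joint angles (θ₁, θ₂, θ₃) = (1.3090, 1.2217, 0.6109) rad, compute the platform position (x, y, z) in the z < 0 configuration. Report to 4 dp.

(-0.0861, -0.1117, -0.5371)

centre 1 = (0.1818·cos0.0°, 0.1818·sin0.0°, -0.1932) = (0.1818, 0.0000, -0.1932)
φ2=120.0°: virtual centre (-0.0992, 0.1718, -0.1879), radius l
centre 3 = (0.2938·cos240.0°, 0.2938·sin240.0°, -0.1147) = (-0.1469, -0.2545, -0.1147)
eliminate P² terms by subtracting sphere 1 from 2 and 3
[-0.5619 0.3437 0.0105]·P = 0.0043;  [-0.6574 -0.5089 0.1569]·P = 0.0291
Cramer: x(z) = -0.0239+0.1158z;  y(z) = -0.0264+0.1588z
sphere 1 gives Az²+Bz+C=0 with A=1.0386, B=0.3304, C=-0.1222;  B²−4AC=0.6168;  roots -0.5371, 0.2190;  negative root z = -0.5371
x = -0.0861, y = -0.1117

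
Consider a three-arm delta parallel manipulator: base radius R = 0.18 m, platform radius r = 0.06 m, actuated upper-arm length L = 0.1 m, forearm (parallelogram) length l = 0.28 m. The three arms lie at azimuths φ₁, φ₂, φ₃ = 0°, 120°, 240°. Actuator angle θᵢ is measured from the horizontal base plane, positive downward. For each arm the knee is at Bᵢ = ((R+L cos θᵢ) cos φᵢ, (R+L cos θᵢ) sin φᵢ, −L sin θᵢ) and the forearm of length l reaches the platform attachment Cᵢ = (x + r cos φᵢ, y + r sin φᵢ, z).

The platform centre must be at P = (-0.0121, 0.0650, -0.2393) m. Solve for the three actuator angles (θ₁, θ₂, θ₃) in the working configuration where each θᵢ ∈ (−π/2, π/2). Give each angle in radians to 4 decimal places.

rotate P by −φ1: (-0.0121, 0.0650, -0.2393)
  A cos θ + B sin θ = C:  0.1321·cos θ + -0.2393·sin θ = -0.0527
  γ=atan2(-0.2393,0.1321)=-1.0664;  ψ=arccos(-0.1928)=1.7648;  θ1=γ+ψ≈0.6984
φ2=120.0° → target in arm frame (0.0623, -0.0220)
  A cos θ + B sin θ = C:  0.0577·cos θ + -0.2393·sin θ = 0.0366
  θ2 = atan2(B,A) + arccos(C/0.2461) = 0.0871
arm 3 (φ=240.0°): x'=-0.0502, y'=-0.0430
  A=0.1702, B=-0.2393, C=(l²−L²−A²−y'²−z²)/(2L)=-0.0985
  γ=atan2(-0.2393,0.1702)=-0.9525;  ψ=arccos(-0.3353)=1.9127;  θ3=γ+ψ≈0.9603

θ₁ = 0.6984, θ₂ = 0.0871, θ₃ = 0.9603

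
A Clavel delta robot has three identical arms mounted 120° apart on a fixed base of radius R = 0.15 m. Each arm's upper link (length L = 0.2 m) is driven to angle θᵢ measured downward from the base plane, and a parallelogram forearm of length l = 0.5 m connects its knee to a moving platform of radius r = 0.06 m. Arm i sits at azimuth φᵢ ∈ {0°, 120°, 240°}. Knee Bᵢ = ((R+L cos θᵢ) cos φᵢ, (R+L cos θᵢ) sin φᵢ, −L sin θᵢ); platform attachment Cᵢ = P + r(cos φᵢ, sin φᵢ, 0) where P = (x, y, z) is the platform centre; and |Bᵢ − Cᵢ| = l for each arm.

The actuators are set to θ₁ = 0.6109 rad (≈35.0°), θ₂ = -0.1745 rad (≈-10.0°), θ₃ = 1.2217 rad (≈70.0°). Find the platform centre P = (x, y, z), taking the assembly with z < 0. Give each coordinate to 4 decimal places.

(0.0052, 0.2856, -0.4412)

φ1=0.0°: virtual centre (0.2538, 0.0000, -0.1147), radius l
φ2=120.0°: virtual centre (-0.1435, 0.2485, 0.0347), radius l
φ3=240.0°: virtual centre (-0.0792, -0.1372, -0.1879), radius l
subtract pairs → two planes through P
[-0.7946 0.4970 0.2989]·P = 0.0060;  [-0.6661 -0.2744 -0.1464]·P = -0.0172
Cramer: x(z) = 0.0126+0.0168z;  y(z) = 0.0321-0.5745z
into |P−O₁|² = l²: 1.3303z² + 0.1845z + -0.1776 = 0;  Δ = 0.9791;  z = -0.4412 or 0.3026 → z<0 root = -0.4412
x = 0.0052, y = 0.2856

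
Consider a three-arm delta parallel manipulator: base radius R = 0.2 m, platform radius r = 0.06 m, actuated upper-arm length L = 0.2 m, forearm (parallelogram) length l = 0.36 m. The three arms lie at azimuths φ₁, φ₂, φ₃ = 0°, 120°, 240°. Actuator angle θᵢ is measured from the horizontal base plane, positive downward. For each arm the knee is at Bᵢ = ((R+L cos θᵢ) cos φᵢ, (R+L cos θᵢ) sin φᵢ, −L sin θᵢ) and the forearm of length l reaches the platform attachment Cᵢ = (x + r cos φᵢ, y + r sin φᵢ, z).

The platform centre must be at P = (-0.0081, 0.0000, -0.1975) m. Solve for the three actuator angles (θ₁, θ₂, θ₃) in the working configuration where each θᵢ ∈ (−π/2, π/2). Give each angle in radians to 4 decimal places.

θ₁ = 0.3489, θ₂ = 0.2620, θ₃ = 0.2620

arm 1 (φ=0.0°): x'=-0.0081, y'=0.0000
  A=0.1481, B=-0.1975, C=(l²−L²−A²−y'²−z²)/(2L)=0.0717
  γ=atan2(-0.1975,0.1481)=-0.9274;  ψ=arccos(0.2902)=1.2763;  θ1=γ+ψ≈0.3489
arm 2 (φ=120.0°): x'=0.0040, y'=0.0070
  A cos θ + B sin θ = C:  0.1360·cos θ + -0.1975·sin θ = 0.0802
  γ=atan2(-0.1975,0.1360)=-0.9679;  ψ=arccos(0.3343)=1.2299;  θ2=γ+ψ≈0.2620
rotate P by −φ3: (0.0041, -0.0070, -0.1975)
  e−x'=0.1360;  (l²−L²−(e−x')²−y'²−z²)/2L = 0.0802
  √(A²+B²)=0.2398;  θ3 = -0.9679+1.2299 ≈ 0.2620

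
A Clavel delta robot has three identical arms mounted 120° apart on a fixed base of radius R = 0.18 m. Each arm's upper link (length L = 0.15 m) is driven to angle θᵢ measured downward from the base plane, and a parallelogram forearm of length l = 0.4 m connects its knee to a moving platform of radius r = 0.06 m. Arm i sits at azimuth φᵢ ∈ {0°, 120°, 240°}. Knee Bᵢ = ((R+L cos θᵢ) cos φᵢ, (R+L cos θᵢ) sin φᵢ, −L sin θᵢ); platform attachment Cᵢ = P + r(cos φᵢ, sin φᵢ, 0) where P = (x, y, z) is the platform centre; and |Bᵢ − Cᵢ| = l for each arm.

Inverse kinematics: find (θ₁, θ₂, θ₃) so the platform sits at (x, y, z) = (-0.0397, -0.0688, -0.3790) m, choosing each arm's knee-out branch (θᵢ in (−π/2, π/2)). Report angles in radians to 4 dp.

φ1=0.0° → target in arm frame (-0.0397, -0.0688)
  e−x'=0.1597;  (l²−L²−(e−x')²−y'²−z²)/2L = -0.1213
  θ1 = atan2(B,A) + arccos(C/0.4113) = 0.6981
arm 2 (φ=120.0°): x'=-0.0397, y'=0.0688
  e−x'=0.1597;  (l²−L²−(e−x')²−y'²−z²)/2L = -0.1213
  √(A²+B²)=0.4113;  θ2 = -1.1719+1.8701 ≈ 0.6982
φ3=240.0° → target in arm frame (0.0794, 0.0000)
  A cos θ + B sin θ = C:  0.0406·cos θ + -0.3790·sin θ = -0.0260
  √(A²+B²)=0.3812;  θ3 = -1.4642+1.6389 ≈ 0.1748

θ₁ = 0.6981, θ₂ = 0.6982, θ₃ = 0.1748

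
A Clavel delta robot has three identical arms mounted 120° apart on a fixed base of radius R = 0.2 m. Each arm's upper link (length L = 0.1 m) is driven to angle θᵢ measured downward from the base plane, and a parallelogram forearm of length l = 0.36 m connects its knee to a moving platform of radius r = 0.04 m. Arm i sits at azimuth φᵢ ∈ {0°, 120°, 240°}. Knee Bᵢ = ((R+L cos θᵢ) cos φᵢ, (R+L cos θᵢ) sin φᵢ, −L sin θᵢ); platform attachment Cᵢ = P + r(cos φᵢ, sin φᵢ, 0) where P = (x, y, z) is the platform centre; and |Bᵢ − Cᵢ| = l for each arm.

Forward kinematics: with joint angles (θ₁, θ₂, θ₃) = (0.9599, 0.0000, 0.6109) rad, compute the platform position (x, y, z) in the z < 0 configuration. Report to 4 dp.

O1 = (0.2174·cos0.0°, 0.2174·sin0.0°, -0.0819) = (0.2174, 0.0000, -0.0819)
φ2=120.0°: virtual centre (-0.1300, 0.2252, 0.0000), radius l
φ3=240.0°: virtual centre (-0.1210, -0.2095, -0.0574), radius l
|O₂|²−|O₁|² = 0.0136;  |O₃|²−|O₁|² = 0.0079
[-0.6947 0.4503 0.1638]·P = 0.0136;  [-0.6766 -0.4190 0.0491]·P = 0.0079
Cramer: x(z) = -0.0155+0.1523z;  y(z) = 0.0063-0.1288z
into |P−O₁|² = l²: 1.0398z² + 0.0912z + -0.0686 = 0;  Δ = 0.2937;  z = -0.3045 or 0.2167 → z<0 root = -0.3045
x = -0.0619, y = 0.0455

(-0.0619, 0.0455, -0.3045)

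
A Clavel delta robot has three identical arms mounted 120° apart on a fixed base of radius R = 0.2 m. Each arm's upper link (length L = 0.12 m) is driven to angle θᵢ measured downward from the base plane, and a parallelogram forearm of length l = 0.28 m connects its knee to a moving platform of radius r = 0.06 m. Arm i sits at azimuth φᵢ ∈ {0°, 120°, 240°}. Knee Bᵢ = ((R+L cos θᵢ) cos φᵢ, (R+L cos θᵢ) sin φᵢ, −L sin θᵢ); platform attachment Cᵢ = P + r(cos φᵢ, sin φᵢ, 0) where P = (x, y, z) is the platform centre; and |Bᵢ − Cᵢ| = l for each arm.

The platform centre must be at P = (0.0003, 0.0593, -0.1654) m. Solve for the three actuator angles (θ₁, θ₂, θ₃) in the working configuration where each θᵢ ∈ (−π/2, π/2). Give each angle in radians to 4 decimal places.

θ₁ = 0.4363, θ₂ = -0.1741, θ₃ = 0.8732

φ1=0.0° → target in arm frame (0.0003, 0.0593)
  A cos θ + B sin θ = C:  0.1397·cos θ + -0.1654·sin θ = 0.0567
  √(A²+B²)=0.2165;  θ1 = -0.8694+1.3058 ≈ 0.4363
φ2=120.0° → target in arm frame (0.0512, -0.0299)
  A cos θ + B sin θ = C:  0.0888·cos θ + -0.1654·sin θ = 0.1161
  γ=atan2(-0.1654,0.0888)=-1.0781;  ψ=arccos(0.6184)=0.9040;  θ2=γ+ψ≈-0.1741
φ3=240.0° → target in arm frame (-0.0515, -0.0294)
  A cos θ + B sin θ = C:  0.1915·cos θ + -0.1654·sin θ = -0.0037
  γ=atan2(-0.1654,0.1915)=-0.7124;  ψ=arccos(-0.0147)=1.5855;  θ3=γ+ψ≈0.8732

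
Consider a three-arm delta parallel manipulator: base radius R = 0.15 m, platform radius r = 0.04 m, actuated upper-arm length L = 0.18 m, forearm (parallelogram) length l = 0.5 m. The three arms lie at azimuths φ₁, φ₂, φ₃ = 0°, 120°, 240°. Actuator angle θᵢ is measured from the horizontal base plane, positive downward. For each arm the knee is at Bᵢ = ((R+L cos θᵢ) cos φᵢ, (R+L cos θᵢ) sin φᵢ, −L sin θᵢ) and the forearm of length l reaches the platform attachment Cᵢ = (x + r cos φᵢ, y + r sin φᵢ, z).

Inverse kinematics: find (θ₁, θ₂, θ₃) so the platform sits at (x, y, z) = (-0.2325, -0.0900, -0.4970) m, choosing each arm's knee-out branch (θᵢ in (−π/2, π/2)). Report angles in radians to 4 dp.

θ₁ = 1.3964, θ₂ = 0.6981, θ₃ = 0.1747

arm 1 (φ=0.0°): x'=-0.2325, y'=-0.0900
  A=0.3425, B=-0.4970, C=(l²−L²−A²−y'²−z²)/(2L)=-0.4300
  √(A²+B²)=0.6036;  θ1 = -0.9674+2.3638 ≈ 1.3964
rotate P by −φ2: (0.0383, 0.2464, -0.4970)
  A=0.0717, B=-0.4970, C=(l²−L²−A²−y'²−z²)/(2L)=-0.2645
  γ=atan2(-0.4970,0.0717)=-1.4275;  ψ=arccos(-0.5268)=2.1257;  θ2=γ+ψ≈0.6981
φ3=240.0° → target in arm frame (0.1942, -0.1564)
  e−x'=-0.0842;  (l²−L²−(e−x')²−y'²−z²)/2L = -0.1693
  γ=atan2(-0.4970,-0.0842)=-1.7386;  ψ=arccos(-0.3358)=1.9133;  θ3=γ+ψ≈0.1747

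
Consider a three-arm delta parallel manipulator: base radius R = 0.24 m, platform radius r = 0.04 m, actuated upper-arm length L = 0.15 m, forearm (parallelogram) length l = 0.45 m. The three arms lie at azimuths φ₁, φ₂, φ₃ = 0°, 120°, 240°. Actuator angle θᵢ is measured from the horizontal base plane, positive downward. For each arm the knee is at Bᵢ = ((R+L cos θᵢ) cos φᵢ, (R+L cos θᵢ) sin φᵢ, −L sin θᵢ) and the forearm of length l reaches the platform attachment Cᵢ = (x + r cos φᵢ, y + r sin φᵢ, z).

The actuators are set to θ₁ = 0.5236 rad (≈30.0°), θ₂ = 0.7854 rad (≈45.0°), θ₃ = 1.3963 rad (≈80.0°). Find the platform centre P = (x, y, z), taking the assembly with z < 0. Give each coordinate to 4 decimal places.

(0.0833, 0.0820, -0.4424)

φ1=0.0°: virtual centre (0.3299, 0.0000, -0.0750), radius l
centre 2 = (0.3061·cos120.0°, 0.3061·sin120.0°, -0.1061) = (-0.1530, 0.2651, -0.1061)
φ3=240.0°: virtual centre (-0.1130, -0.1958, -0.1477), radius l
subtract pairs → two planes through P
[-0.9659 0.5301 -0.0621]·P = -0.0095;  [-0.8858 -0.3915 -0.1454]·P = -0.0415
Cramer: x(z) = 0.0304-0.1196z;  y(z) = 0.0374-0.1008z
quadratic in z: (1.0245)z²+(0.2141)z+(-0.1058)=0, √Δ=0.6923 → z ∈ {-0.4424, 0.2334}; z = -0.4424 (taking z<0)
x = 0.0833, y = 0.0820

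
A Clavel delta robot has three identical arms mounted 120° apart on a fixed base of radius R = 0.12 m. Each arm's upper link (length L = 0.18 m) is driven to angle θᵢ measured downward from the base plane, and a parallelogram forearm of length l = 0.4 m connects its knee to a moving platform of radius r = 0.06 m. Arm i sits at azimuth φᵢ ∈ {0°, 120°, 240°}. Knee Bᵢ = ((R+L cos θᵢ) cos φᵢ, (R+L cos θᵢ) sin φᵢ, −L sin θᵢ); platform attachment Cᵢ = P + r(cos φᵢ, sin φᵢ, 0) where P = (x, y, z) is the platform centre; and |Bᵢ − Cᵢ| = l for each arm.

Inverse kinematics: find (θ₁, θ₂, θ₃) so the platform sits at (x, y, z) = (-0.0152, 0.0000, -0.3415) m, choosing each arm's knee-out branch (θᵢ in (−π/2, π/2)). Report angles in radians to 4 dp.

arm 1 (φ=0.0°): x'=-0.0152, y'=0.0000
  e−x'=0.0752;  (l²−L²−(e−x')²−y'²−z²)/2L = 0.0148
  √(A²+B²)=0.3497;  θ1 = -1.3541+1.5285 ≈ 0.1745
rotate P by −φ2: (0.0076, 0.0132, -0.3415)
  A cos θ + B sin θ = C:  0.0524·cos θ + -0.3415·sin θ = 0.0224
  θ2 = atan2(B,A) + arccos(C/0.3455) = 0.0874
arm 3 (φ=240.0°): x'=0.0076, y'=-0.0132
  A=0.0524, B=-0.3415, C=(l²−L²−A²−y'²−z²)/(2L)=0.0224
  √(A²+B²)=0.3455;  θ3 = -1.4185+1.5060 ≈ 0.0874

θ₁ = 0.1745, θ₂ = 0.0874, θ₃ = 0.0874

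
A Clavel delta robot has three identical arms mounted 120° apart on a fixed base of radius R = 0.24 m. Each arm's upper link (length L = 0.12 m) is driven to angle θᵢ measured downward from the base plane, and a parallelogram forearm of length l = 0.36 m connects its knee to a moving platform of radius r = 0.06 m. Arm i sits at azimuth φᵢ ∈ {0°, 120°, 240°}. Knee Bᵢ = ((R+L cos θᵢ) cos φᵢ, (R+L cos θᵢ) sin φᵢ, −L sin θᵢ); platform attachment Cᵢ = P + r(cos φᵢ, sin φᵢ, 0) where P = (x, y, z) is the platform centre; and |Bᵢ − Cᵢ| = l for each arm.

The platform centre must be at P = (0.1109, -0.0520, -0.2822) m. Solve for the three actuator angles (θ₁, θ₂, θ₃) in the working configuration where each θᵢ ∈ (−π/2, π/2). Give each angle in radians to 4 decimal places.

arm 1 (φ=0.0°): x'=0.1109, y'=-0.0520
  e−x'=0.0691;  (l²−L²−(e−x')²−y'²−z²)/2L = 0.1170
  γ=atan2(-0.2822,0.0691)=-1.3307;  ψ=arccos(0.4028)=1.1563;  θ1=γ+ψ≈-0.1744
arm 2 (φ=120.0°): x'=-0.1005, y'=-0.0700
  A=0.2805, B=-0.2822, C=(l²−L²−A²−y'²−z²)/(2L)=-0.2001
  θ2 = atan2(B,A) + arccos(C/0.3979) = 1.3092
rotate P by −φ3: (-0.0104, 0.1220, -0.2822)
  A=0.1904, B=-0.2822, C=(l²−L²−A²−y'²−z²)/(2L)=-0.0650
  γ=atan2(-0.2822,0.1904)=-0.9772;  ψ=arccos(-0.1908)=1.7628;  θ3=γ+ψ≈0.7856

θ₁ = -0.1744, θ₂ = 1.3092, θ₃ = 0.7856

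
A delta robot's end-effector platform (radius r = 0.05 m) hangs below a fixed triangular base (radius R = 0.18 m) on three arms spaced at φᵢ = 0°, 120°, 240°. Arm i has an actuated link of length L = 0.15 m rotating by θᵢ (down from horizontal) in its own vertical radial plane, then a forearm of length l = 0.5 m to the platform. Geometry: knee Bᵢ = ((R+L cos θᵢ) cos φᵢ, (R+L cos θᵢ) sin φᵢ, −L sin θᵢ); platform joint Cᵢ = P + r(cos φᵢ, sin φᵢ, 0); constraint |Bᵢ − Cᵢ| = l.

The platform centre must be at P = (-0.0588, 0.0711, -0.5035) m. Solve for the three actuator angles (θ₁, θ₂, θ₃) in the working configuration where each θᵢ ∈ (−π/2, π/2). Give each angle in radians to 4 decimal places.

θ₁ = 0.7851, θ₂ = 0.2617, θ₃ = 0.6979

arm 1 (φ=0.0°): x'=-0.0588, y'=0.0711
  A cos θ + B sin θ = C:  0.1888·cos θ + -0.5035·sin θ = -0.2224
  γ=atan2(-0.5035,0.1888)=-1.2120;  ψ=arccos(-0.4135)=1.9971;  θ1=γ+ψ≈0.7851
arm 2 (φ=120.0°): x'=0.0910, y'=0.0154
  e−x'=0.0390;  (l²−L²−(e−x')²−y'²−z²)/2L = -0.0926
  θ2 = atan2(B,A) + arccos(C/0.5050) = 0.2617
arm 3 (φ=240.0°): x'=-0.0322, y'=-0.0865
  A=0.1622, B=-0.5035, C=(l²−L²−A²−y'²−z²)/(2L)=-0.1993
  √(A²+B²)=0.5290;  θ3 = -1.2592+1.9571 ≈ 0.6979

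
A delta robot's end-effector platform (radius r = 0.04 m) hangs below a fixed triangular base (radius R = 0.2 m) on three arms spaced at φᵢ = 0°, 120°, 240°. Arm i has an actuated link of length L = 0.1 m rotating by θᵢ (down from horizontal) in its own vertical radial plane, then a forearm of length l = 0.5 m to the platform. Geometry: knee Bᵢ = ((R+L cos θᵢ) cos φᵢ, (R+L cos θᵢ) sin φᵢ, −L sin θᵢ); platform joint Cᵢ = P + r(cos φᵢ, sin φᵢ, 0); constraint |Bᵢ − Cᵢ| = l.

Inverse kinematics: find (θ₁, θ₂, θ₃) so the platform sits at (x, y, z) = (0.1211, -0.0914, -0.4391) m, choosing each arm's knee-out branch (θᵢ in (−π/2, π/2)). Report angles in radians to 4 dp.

arm 1 (φ=0.0°): x'=0.1211, y'=-0.0914
  A=0.0389, B=-0.4391, C=(l²−L²−A²−y'²−z²)/(2L)=0.1866
  θ1 = atan2(B,A) + arccos(C/0.4408) = -0.3488
arm 2 (φ=120.0°): x'=-0.1397, y'=-0.0592
  A=0.2997, B=-0.4391, C=(l²−L²−A²−y'²−z²)/(2L)=-0.2307
  γ=atan2(-0.4391,0.2997)=-0.9719;  ψ=arccos(-0.4339)=2.0196;  θ2=γ+ψ≈1.0477
rotate P by −φ3: (0.0186, 0.1506, -0.4391)
  A=0.1414, B=-0.4391, C=(l²−L²−A²−y'²−z²)/(2L)=0.0226
  γ=atan2(-0.4391,0.1414)=-1.2593;  ψ=arccos(0.0491)=1.5217;  θ3=γ+ψ≈0.2625

θ₁ = -0.3488, θ₂ = 1.0477, θ₃ = 0.2625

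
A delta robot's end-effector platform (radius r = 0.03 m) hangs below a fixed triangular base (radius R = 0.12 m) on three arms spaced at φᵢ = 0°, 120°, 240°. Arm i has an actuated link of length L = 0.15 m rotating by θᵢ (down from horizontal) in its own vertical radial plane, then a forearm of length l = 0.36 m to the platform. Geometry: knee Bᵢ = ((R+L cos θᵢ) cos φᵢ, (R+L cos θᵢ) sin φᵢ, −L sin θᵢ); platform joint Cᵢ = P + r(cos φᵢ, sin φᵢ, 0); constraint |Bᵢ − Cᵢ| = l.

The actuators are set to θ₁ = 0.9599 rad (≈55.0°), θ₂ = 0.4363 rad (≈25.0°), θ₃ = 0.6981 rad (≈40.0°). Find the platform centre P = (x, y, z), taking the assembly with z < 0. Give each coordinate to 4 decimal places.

(-0.0694, 0.0371, -0.3836)

φ1=0.0°: virtual centre (0.1760, 0.0000, -0.1229), radius l
arm 2 at φ=120.0°: ρ2 = 0.2259;  O2 = (-0.1130, 0.1957, -0.0634)
arm 3 at φ=240.0°: ρ3 = 0.2049;  O3 = (-0.1025, -0.1775, -0.0964)
eliminate P² terms by subtracting sphere 1 from 2 and 3
linear system: -0.5780x+0.3914y = 0.0090−0.1190z; -0.5570x+-0.3549y = 0.0052−0.0529z
Cramer: x(z) = -0.0123+0.1487z;  y(z) = 0.0047-0.0843z
into |P−O₁|² = l²: 1.0292z² + 0.1889z + -0.0790 = 0;  Δ = 0.3609;  z = -0.3836 or 0.2001 → z<0 root = -0.3836
x = -0.0694, y = 0.0371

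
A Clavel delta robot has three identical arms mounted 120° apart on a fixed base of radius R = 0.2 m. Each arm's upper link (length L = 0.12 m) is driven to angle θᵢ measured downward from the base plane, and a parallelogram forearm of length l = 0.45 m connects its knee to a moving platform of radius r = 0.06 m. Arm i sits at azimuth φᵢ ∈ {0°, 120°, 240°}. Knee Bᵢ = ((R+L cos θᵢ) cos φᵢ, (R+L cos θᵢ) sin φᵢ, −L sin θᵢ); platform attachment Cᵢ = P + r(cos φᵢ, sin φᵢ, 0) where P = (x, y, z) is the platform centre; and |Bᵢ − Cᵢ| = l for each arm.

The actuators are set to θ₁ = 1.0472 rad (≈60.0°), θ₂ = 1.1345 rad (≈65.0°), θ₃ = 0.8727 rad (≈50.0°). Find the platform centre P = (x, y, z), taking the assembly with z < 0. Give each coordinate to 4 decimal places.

(-0.0065, -0.0342, -0.5023)

φ1=0.0°: virtual centre (0.2000, 0.0000, -0.1039), radius l
φ2=120.0°: virtual centre (-0.0954, 0.1652, -0.1088), radius l
arm 3 at φ=240.0°: ρ3 = 0.2171;  O3 = (-0.1086, -0.1880, -0.0919)
subtract pairs → two planes through P
linear system: -0.5907x+0.3303y = -0.0026−-0.0097z; -0.6171x+-0.3761y = 0.0048−0.0240z
det = 0.4260;  x = -0.0014+0.0101z,  y = -0.0104+0.0473z
quadratic in z: (1.0023)z²+(0.2028)z+(-0.1510)=0, √Δ=0.8041 → z ∈ {-0.5023, 0.3000}; z = -0.5023 (taking z<0)
x = -0.0065, y = -0.0342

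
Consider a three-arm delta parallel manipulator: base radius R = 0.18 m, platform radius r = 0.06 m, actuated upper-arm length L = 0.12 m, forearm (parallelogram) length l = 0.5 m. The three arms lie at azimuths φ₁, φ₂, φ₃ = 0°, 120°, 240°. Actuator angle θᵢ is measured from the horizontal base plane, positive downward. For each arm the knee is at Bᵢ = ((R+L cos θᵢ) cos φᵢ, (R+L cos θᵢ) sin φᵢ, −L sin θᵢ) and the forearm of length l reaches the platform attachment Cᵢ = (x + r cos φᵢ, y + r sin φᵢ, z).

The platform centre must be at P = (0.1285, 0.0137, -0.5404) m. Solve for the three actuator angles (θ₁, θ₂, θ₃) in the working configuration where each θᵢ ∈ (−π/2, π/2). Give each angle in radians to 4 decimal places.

θ₁ = 0.4366, θ₂ = 1.1350, θ₃ = 1.2220

rotate P by −φ1: (0.1285, 0.0137, -0.5404)
  A=-0.0085, B=-0.5404, C=(l²−L²−A²−y'²−z²)/(2L)=-0.2362
  γ=atan2(-0.5404,-0.0085)=-1.5865;  ψ=arccos(-0.4371)=2.0231;  θ1=γ+ψ≈0.4366
φ2=120.0° → target in arm frame (-0.0524, -0.1181)
  A cos θ + B sin θ = C:  0.1724·cos θ + -0.5404·sin θ = -0.4171
  θ2 = atan2(B,A) + arccos(C/0.5672) = 1.1350
rotate P by −φ3: (-0.0761, 0.1044, -0.5404)
  A cos θ + B sin θ = C:  0.1961·cos θ + -0.5404·sin θ = -0.4408
  θ3 = atan2(B,A) + arccos(C/0.5749) = 1.2220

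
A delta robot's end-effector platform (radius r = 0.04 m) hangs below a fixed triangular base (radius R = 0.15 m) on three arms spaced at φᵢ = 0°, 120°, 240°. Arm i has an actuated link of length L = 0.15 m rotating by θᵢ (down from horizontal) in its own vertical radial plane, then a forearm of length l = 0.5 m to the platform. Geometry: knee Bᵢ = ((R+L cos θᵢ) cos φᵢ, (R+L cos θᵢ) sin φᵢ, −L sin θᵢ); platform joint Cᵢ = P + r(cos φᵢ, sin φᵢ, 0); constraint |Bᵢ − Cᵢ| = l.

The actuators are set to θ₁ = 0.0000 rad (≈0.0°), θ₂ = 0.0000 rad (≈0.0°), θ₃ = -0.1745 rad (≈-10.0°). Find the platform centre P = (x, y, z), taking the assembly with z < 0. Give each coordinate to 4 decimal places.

(-0.0137, -0.0237, -0.4178)

arm 1 at φ=0.0°: (R−r)+L cos θ1 = 0.2600;  S1 = (0.2600, 0.0000, 0.0000)
φ2=120.0°: virtual centre (-0.1300, 0.2252, 0.0000), radius l
φ3=240.0°: virtual centre (-0.1289, -0.2232, 0.0260), radius l
eliminate P² terms by subtracting sphere 1 from 2 and 3
linear system: -0.7800x+0.4503y = 0.0000−0.0000z; -0.7777x+-0.4464y = -0.0005−0.0521z
det = 0.6984;  x = 0.0003+0.0336z,  y = 0.0006+0.0582z
sphere 1 gives Az²+Bz+C=0 with A=1.0045, B=-0.0174, C=-0.1826;  B²−4AC=0.7339;  roots -0.4178, 0.4351;  negative root z = -0.4178
x = -0.0137, y = -0.0237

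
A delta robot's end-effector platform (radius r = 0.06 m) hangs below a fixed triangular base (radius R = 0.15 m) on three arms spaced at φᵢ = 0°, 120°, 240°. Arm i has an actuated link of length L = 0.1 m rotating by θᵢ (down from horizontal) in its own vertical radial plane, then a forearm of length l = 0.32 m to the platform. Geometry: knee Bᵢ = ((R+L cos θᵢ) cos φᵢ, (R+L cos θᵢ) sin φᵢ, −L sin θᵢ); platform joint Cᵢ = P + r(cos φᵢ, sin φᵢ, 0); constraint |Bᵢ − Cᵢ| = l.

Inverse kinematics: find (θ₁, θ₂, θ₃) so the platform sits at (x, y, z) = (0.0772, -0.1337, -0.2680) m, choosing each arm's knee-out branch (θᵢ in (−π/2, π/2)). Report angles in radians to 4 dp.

θ₁ = 0.0004, θ₂ = 1.3094, θ₃ = 0.0005

φ1=0.0° → target in arm frame (0.0772, -0.1337)
  e−x'=0.0128;  (l²−L²−(e−x')²−y'²−z²)/2L = 0.0127
  √(A²+B²)=0.2683;  θ1 = -1.5231+1.5235 ≈ 0.0004
φ2=120.0° → target in arm frame (-0.1544, 0.0000)
  A=0.2444, B=-0.2680, C=(l²−L²−A²−y'²−z²)/(2L)=-0.1957
  √(A²+B²)=0.3627;  θ2 = -0.8314+2.1409 ≈ 1.3094
arm 3 (φ=240.0°): x'=0.0772, y'=0.1337
  A=0.0128, B=-0.2680, C=(l²−L²−A²−y'²−z²)/(2L)=0.0127
  θ3 = atan2(B,A) + arccos(C/0.2683) = 0.0005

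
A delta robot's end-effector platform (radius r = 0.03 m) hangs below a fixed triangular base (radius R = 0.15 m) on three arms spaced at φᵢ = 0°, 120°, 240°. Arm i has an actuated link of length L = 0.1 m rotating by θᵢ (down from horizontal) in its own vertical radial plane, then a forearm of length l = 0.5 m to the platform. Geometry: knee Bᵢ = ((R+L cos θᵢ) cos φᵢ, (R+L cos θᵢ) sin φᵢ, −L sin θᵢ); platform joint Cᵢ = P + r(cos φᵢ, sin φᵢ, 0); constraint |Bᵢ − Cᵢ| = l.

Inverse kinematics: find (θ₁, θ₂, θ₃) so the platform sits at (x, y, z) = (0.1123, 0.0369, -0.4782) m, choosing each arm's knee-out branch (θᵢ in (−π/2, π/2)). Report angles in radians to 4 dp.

θ₁ = -0.0876, θ₂ = 0.5237, θ₃ = 0.7854

φ1=0.0° → target in arm frame (0.1123, 0.0369)
  e−x'=0.0077;  (l²−L²−(e−x')²−y'²−z²)/2L = 0.0495
  γ=atan2(-0.4782,0.0077)=-1.5547;  ψ=arccos(0.1035)=1.4671;  θ1=γ+ψ≈-0.0876
rotate P by −φ2: (-0.0242, -0.1157, -0.4782)
  A cos θ + B sin θ = C:  0.1442·cos θ + -0.4782·sin θ = -0.1143
  θ2 = atan2(B,A) + arccos(C/0.4995) = 0.5237
φ3=240.0° → target in arm frame (-0.0881, 0.0788)
  e−x'=0.2081;  (l²−L²−(e−x')²−y'²−z²)/2L = -0.1910
  γ=atan2(-0.4782,0.2081)=-1.1603;  ψ=arccos(-0.3662)=1.9457;  θ3=γ+ψ≈0.7854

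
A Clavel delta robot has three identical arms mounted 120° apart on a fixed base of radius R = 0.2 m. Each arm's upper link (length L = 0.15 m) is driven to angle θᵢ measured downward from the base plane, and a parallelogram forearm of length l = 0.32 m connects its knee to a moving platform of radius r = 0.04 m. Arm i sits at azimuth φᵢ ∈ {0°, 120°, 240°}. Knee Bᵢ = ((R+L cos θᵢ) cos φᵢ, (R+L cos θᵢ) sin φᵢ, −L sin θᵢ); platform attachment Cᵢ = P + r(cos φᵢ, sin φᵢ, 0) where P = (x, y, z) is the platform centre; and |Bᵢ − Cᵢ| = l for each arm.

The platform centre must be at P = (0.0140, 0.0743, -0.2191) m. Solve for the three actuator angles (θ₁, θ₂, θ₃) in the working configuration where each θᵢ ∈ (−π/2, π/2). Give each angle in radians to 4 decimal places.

arm 1 (φ=0.0°): x'=0.0140, y'=0.0743
  e−x'=0.1460;  (l²−L²−(e−x')²−y'²−z²)/2L = 0.0169
  γ=atan2(-0.2191,0.1460)=-0.9830;  ψ=arccos(0.0640)=1.5067;  θ1=γ+ψ≈0.5237
rotate P by −φ2: (0.0573, -0.0493, -0.2191)
  A=0.1027, B=-0.2191, C=(l²−L²−A²−y'²−z²)/(2L)=0.0631
  √(A²+B²)=0.2420;  θ2 = -1.1326+1.3070 ≈ 0.1743
φ3=240.0° → target in arm frame (-0.0713, -0.0250)
  A=0.2313, B=-0.2191, C=(l²−L²−A²−y'²−z²)/(2L)=-0.0742
  θ3 = atan2(B,A) + arccos(C/0.3186) = 1.0475

θ₁ = 0.5237, θ₂ = 0.1743, θ₃ = 1.0475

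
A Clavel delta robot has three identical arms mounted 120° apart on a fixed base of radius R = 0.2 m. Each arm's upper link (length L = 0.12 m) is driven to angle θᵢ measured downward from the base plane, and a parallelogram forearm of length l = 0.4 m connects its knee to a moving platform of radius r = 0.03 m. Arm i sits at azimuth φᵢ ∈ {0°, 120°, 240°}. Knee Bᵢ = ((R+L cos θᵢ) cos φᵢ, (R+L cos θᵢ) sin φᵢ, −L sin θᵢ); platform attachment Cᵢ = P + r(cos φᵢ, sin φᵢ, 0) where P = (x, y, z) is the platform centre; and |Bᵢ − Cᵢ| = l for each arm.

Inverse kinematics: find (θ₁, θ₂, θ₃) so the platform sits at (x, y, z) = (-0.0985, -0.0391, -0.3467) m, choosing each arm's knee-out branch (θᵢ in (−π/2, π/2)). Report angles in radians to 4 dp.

arm 1 (φ=0.0°): x'=-0.0985, y'=-0.0391
  A=0.2685, B=-0.3467, C=(l²−L²−A²−y'²−z²)/(2L)=-0.2009
  θ1 = atan2(B,A) + arccos(C/0.4385) = 1.1349
φ2=120.0° → target in arm frame (0.0154, 0.1049)
  e−x'=0.1546;  (l²−L²−(e−x')²−y'²−z²)/2L = -0.0396
  γ=atan2(-0.3467,0.1546)=-1.1513;  ψ=arccos(-0.1043)=1.6753;  θ2=γ+ψ≈0.5239
rotate P by −φ3: (0.0831, -0.0658, -0.3467)
  A=0.0869, B=-0.3467, C=(l²−L²−A²−y'²−z²)/(2L)=0.0564
  γ=atan2(-0.3467,0.0869)=-1.3252;  ψ=arccos(0.1577)=1.4125;  θ3=γ+ψ≈0.0872

θ₁ = 1.1349, θ₂ = 0.5239, θ₃ = 0.0872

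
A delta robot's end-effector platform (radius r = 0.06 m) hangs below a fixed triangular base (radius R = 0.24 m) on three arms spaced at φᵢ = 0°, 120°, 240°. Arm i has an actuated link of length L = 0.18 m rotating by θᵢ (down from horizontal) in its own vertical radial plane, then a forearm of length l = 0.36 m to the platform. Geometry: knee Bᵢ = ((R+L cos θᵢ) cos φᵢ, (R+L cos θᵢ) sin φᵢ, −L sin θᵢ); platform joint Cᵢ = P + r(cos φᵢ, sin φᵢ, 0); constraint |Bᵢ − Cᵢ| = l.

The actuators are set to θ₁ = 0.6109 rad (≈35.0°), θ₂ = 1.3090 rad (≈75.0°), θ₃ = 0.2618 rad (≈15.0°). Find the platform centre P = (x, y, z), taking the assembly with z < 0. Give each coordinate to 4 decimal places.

arm 1 at φ=0.0°: (R−r)+L cos θ1 = 0.3274;  O1 = (0.3274, 0.0000, -0.1032)
O2 = (0.2266·cos120.0°, 0.2266·sin120.0°, -0.1739) = (-0.1133, 0.1962, -0.1739)
arm 3 at φ=240.0°: (R−r)+L cos θ3 = 0.3539;  O3 = (-0.1769, -0.3065, -0.0466)
eliminate P² terms by subtracting sphere 1 from 2 and 3
linear system: -0.8815x+0.3925y = -0.0363−-0.1412z; -1.0088x+-0.6129y = 0.0095−0.1133z
Cramer: x(z) = 0.0198-0.0450z;  y(z) = -0.0481+0.2589z
sphere 1 gives Az²+Bz+C=0 with A=1.0690, B=0.2093, C=-0.0220;  B²−4AC=0.1378;  roots -0.2715, 0.0757;  negative root z = -0.2715
x = 0.0320, y = -0.1184

(0.0320, -0.1184, -0.2715)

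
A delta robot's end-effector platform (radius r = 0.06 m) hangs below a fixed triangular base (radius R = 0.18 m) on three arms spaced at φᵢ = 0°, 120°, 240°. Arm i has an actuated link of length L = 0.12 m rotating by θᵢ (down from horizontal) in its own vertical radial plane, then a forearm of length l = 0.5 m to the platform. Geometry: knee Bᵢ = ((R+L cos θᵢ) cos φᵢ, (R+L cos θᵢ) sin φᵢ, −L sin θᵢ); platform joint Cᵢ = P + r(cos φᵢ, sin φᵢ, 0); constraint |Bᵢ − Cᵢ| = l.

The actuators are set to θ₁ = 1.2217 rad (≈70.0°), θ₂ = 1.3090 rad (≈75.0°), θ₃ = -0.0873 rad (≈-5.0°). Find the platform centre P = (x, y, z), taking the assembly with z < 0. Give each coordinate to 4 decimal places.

(-0.0996, -0.2011, -0.4891)

arm 1 at φ=0.0°: (R−r)+L cos θ1 = 0.1610;  centre 1 = (0.1610, 0.0000, -0.1128)
arm 2 at φ=120.0°: (R−r)+L cos θ2 = 0.1511;  centre 2 = (-0.0755, 0.1308, -0.1159)
φ3=240.0°: virtual centre (-0.1198, -0.2075, 0.0105), radius l
subtract pairs → two planes through P
plane₁₂: -0.4731x+0.2616y+-0.0063z = -0.0024
Cramer: x(z) = -0.0115+0.1802z;  y(z) = -0.0299+0.3500z
quadratic in z: (1.1550)z²+(0.1424)z+(-0.2066)=0, √Δ=0.9874 → z ∈ {-0.4891, 0.3658}; z = -0.4891 (taking z<0)
x = -0.0996, y = -0.2011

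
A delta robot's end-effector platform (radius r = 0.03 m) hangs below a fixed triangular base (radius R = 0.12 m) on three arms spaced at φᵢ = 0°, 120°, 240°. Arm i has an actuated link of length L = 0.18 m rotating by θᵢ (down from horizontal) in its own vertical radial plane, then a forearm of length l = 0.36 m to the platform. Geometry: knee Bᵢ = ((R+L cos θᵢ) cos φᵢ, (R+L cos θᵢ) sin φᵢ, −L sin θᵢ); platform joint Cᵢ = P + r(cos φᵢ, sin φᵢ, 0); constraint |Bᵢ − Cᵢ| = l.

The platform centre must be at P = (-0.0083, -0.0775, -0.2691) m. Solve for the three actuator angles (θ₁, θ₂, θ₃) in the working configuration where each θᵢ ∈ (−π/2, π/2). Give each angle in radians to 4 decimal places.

rotate P by −φ1: (-0.0083, -0.0775, -0.2691)
  A cos θ + B sin θ = C:  0.0983·cos θ + -0.2691·sin θ = 0.0253
  √(A²+B²)=0.2865;  θ1 = -1.2206+1.4823 ≈ 0.2617
rotate P by −φ2: (-0.0630, 0.0459, -0.2691)
  A=0.1530, B=-0.2691, C=(l²−L²−A²−y'²−z²)/(2L)=-0.0020
  √(A²+B²)=0.3095;  θ2 = -1.0539+1.5773 ≈ 0.5234
arm 3 (φ=240.0°): x'=0.0713, y'=0.0316
  A cos θ + B sin θ = C:  0.0187·cos θ + -0.2691·sin θ = 0.0651
  γ=atan2(-0.2691,0.0187)=-1.5013;  ψ=arccos(0.2414)=1.3270;  θ3=γ+ψ≈-0.1743

θ₁ = 0.2617, θ₂ = 0.5234, θ₃ = -0.1743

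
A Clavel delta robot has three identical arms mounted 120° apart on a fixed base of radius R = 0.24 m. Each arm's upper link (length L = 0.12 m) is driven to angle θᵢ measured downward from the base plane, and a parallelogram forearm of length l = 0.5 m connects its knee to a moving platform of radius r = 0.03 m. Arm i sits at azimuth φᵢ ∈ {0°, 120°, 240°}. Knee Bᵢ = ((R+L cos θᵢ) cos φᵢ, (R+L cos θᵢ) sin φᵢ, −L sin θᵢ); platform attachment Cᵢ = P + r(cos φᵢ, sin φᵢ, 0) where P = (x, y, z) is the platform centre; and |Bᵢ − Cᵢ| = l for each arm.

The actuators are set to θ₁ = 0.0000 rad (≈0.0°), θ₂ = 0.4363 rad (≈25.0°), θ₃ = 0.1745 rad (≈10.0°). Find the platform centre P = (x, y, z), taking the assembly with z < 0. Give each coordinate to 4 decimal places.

O1 = (0.3300·cos0.0°, 0.3300·sin0.0°, 0.0000) = (0.3300, 0.0000, 0.0000)
O2 = (0.3188·cos120.0°, 0.3188·sin120.0°, -0.0507) = (-0.1594, 0.2761, -0.0507)
arm 3 at φ=240.0°: (R−r)+L cos θ3 = 0.3282;  O3 = (-0.1641, -0.2842, -0.0208)
subtract pairs → two planes through P
linear system: -0.9788x+0.5521y = -0.0047−-0.1014z; -0.9882x+-0.5684y = -0.0008−-0.0417z
Cramer: x(z) = 0.0028-0.0732z;  y(z) = -0.0036+0.0539z
into |P−O₁|² = l²: 1.0083z² + 0.0475z + -0.1429 = 0;  Δ = 0.5787;  z = -0.4008 or 0.3537 → z<0 root = -0.4008
x = 0.0322, y = -0.0252

(0.0322, -0.0252, -0.4008)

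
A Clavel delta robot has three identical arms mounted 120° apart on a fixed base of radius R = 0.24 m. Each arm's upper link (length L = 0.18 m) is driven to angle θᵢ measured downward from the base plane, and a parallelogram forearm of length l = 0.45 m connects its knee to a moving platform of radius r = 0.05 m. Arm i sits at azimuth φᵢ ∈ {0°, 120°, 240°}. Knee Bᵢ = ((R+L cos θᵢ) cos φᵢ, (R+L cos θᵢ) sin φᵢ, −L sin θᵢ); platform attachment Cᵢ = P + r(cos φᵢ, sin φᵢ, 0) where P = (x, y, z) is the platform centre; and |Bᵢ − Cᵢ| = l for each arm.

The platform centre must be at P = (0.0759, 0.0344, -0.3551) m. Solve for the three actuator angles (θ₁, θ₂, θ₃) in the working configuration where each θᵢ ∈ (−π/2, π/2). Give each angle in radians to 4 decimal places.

rotate P by −φ1: (0.0759, 0.0344, -0.3551)
  e−x'=0.1141;  (l²−L²−(e−x')²−y'²−z²)/2L = 0.0828
  √(A²+B²)=0.3730;  θ1 = -1.2599+1.3470 ≈ 0.0871
arm 2 (φ=120.0°): x'=-0.0082, y'=-0.0829
  A cos θ + B sin θ = C:  0.1982·cos θ + -0.3551·sin θ = -0.0059
  γ=atan2(-0.3551,0.1982)=-1.0618;  ψ=arccos(-0.0146)=1.5854;  θ2=γ+ψ≈0.5236
arm 3 (φ=240.0°): x'=-0.0677, y'=0.0485
  A cos θ + B sin θ = C:  0.2577·cos θ + -0.3551·sin θ = -0.0688
  γ=atan2(-0.3551,0.2577)=-0.9429;  ψ=arccos(-0.1569)=1.7283;  θ3=γ+ψ≈0.7854

θ₁ = 0.0871, θ₂ = 0.5236, θ₃ = 0.7854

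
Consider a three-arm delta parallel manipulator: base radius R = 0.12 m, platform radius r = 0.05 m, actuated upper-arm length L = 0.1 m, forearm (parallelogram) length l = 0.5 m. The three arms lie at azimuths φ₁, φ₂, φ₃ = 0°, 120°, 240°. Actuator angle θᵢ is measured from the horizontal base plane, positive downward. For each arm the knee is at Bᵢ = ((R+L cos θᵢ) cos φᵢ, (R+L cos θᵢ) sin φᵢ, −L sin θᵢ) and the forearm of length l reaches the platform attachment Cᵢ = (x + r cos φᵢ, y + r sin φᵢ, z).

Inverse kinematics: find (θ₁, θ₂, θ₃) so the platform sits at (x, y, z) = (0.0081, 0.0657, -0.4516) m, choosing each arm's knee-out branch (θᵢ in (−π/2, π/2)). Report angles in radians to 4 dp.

θ₁ = -0.1749, θ₂ = -0.3498, θ₃ = 0.0870

arm 1 (φ=0.0°): x'=0.0081, y'=0.0657
  A cos θ + B sin θ = C:  0.0619·cos θ + -0.4516·sin θ = 0.1395
  γ=atan2(-0.4516,0.0619)=-1.4346;  ψ=arccos(0.3061)=1.2597;  θ1=γ+ψ≈-0.1749
φ2=120.0° → target in arm frame (0.0528, -0.0399)
  A=0.0172, B=-0.4516, C=(l²−L²−A²−y'²−z²)/(2L)=0.1709
  γ=atan2(-0.4516,0.0172)=-1.5328;  ψ=arccos(0.3781)=1.1831;  θ2=γ+ψ≈-0.3498
φ3=240.0° → target in arm frame (-0.0609, -0.0258)
  A=0.1309, B=-0.4516, C=(l²−L²−A²−y'²−z²)/(2L)=0.0912
  γ=atan2(-0.4516,0.1309)=-1.2886;  ψ=arccos(0.1940)=1.3756;  θ3=γ+ψ≈0.0870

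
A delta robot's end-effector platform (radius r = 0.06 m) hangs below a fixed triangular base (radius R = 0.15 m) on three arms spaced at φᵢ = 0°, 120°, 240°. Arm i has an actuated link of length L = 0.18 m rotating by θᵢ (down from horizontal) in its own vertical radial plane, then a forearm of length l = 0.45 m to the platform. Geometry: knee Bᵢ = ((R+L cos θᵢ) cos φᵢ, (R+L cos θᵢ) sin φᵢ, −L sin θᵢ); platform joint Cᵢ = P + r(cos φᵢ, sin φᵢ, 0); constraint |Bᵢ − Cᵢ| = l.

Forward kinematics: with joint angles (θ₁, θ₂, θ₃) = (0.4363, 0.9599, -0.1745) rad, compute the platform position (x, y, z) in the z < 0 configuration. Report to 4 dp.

φ1=0.0°: virtual centre (0.2531, 0.0000, -0.0761), radius l
φ2=120.0°: virtual centre (-0.0966, 0.1674, -0.1474), radius l
arm 3 at φ=240.0°: e+L cos θ3 = 0.2673;  S3 = (-0.1336, -0.2315, 0.0313)
|S₂|²−|S₁|² = -0.0108;  |S₃|²−|S₁|² = 0.0025
linear system: -0.6995x+0.3347y = -0.0108−-0.1428z; -0.7735x+-0.4629y = 0.0025−0.2146z
det = 0.5827;  x = 0.0071+0.0099z,  y = -0.0174+0.4471z
sphere 1 gives Az²+Bz+C=0 with A=1.2000, B=0.1317, C=-0.1359;  B²−4AC=0.6696;  roots -0.3958, 0.2861;  negative root z = -0.3958
x = 0.0032, y = -0.1944

(0.0032, -0.1944, -0.3958)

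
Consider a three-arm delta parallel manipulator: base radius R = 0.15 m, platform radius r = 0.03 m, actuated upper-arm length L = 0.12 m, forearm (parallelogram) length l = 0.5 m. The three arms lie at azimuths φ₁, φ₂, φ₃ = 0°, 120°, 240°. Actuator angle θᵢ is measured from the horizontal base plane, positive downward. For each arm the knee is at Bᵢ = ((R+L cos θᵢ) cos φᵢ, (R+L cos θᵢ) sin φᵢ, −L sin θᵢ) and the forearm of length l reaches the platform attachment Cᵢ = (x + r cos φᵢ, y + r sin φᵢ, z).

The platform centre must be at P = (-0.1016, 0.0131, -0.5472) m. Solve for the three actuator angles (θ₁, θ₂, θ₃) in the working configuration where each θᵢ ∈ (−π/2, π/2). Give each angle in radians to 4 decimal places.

φ1=0.0° → target in arm frame (-0.1016, 0.0131)
  e−x'=0.2216;  (l²−L²−(e−x')²−y'²−z²)/2L = -0.4713
  θ1 = atan2(B,A) + arccos(C/0.5904) = 1.3092
arm 2 (φ=120.0°): x'=0.0621, y'=0.0814
  A=0.0579, B=-0.5472, C=(l²−L²−A²−y'²−z²)/(2L)=-0.3075
  γ=atan2(-0.5472,0.0579)=-1.4655;  ψ=arccos(-0.5589)=2.1638;  θ2=γ+ψ≈0.6984
φ3=240.0° → target in arm frame (0.0395, -0.0945)
  e−x'=0.0805;  (l²−L²−(e−x')²−y'²−z²)/2L = -0.3302
  θ3 = atan2(B,A) + arccos(C/0.5531) = 0.7860

θ₁ = 1.3092, θ₂ = 0.6984, θ₃ = 0.7860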